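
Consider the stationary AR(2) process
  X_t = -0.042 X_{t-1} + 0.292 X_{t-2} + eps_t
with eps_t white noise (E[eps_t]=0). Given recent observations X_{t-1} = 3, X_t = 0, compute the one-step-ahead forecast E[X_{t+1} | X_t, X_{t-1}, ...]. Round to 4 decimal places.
E[X_{t+1} \mid \mathcal F_t] = 0.8760

For an AR(p) model X_t = c + sum_i phi_i X_{t-i} + eps_t, the
one-step-ahead conditional mean is
  E[X_{t+1} | X_t, ...] = c + sum_i phi_i X_{t+1-i}.
Substitute known values:
  E[X_{t+1} | ...] = (-0.042) * (0) + (0.292) * (3)
                   = 0.8760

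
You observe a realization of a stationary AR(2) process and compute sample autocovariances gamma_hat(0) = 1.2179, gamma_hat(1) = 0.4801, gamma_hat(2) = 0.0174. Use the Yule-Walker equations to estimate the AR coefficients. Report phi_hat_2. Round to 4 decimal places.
\hat\phi_{2} = -0.1671

The Yule-Walker equations for an AR(p) process read, in matrix form,
  Gamma_p phi = r_p,   with   (Gamma_p)_{ij} = gamma(|i - j|),
                       (r_p)_i = gamma(i),   i,j = 1..p.
Substitute the sample gammas (Toeplitz matrix and right-hand side of size 2):
  Gamma_p = [[1.2179, 0.4801], [0.4801, 1.2179]]
  r_p     = [0.4801, 0.0174]
Written out:
  1.2179 phi_1 + 0.4801 phi_2 = 0.4801
  0.4801 phi_1 + 1.2179 phi_2 = 0.0174
Solve by Cramer's rule:
  det = gamma(0)^2 - gamma(1)^2 = (1.2179)^2 - (0.4801)^2 = 1.48328041 - 0.23049601 = 1.2527844
  phi_hat_1 = [gamma(1) gamma(0) - gamma(1) gamma(2)] / det = [(0.4801)(1.2179) - (0.4801)(0.0174)] / 1.2527844 = 0.57636005 / 1.2527844 = 0.4601
  phi_hat_2 = [gamma(0) gamma(2) - gamma(1)^2] / det = [(1.2179)(0.0174) - (0.4801)^2] / 1.2527844 = -0.20930455 / 1.2527844 = -0.1671
So phi_hat = [0.4601, -0.1671].
Therefore phi_hat_2 = -0.1671.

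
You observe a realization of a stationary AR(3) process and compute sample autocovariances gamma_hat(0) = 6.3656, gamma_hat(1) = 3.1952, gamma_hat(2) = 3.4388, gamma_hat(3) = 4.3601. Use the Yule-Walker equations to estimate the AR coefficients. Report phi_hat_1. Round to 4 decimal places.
\hat\phi_{1} = 0.1120

The Yule-Walker equations for an AR(p) process read, in matrix form,
  Gamma_p phi = r_p,   with   (Gamma_p)_{ij} = gamma(|i - j|),
                       (r_p)_i = gamma(i),   i,j = 1..p.
Substitute the sample gammas (Toeplitz matrix and right-hand side of size 3):
  Gamma_p = [[6.3656, 3.1952, 3.4388], [3.1952, 6.3656, 3.1952], [3.4388, 3.1952, 6.3656]]
  r_p     = [3.1952, 3.4388, 4.3601]
Written out (R1..R3):
  (R1) 6.3656 phi_1 + 3.1952 phi_2 + 3.4388 phi_3 = 3.1952
  (R2) 3.1952 phi_1 + 6.3656 phi_2 + 3.1952 phi_3 = 3.4388
  (R3) 3.4388 phi_1 + 3.1952 phi_2 + 6.3656 phi_3 = 4.3601
Gaussian elimination:
  R2 <- R2 - (3.1952/6.3656) R1 = R2 - (0.501948) R1:  4.761776 phi_2 + 1.469101 phi_3 = 1.834976
  R3 <- R3 - (3.4388/6.3656) R1 = R3 - (0.540216) R1:  1.469101 phi_2 + 4.507905 phi_3 = 2.634001
  R3 <- R3 - (1.469101/4.761776) R2 = R3 - (0.30852) R2:  4.054658 phi_3 = 2.067875
Back-substitution:
  phi_hat_3 = 2.067875 / 4.054658 = 0.51
  phi_hat_2 = (1.834976 - (1.469101)(0.51)) / 4.761776 = 0.22801
  phi_hat_1 = (3.1952 - (3.1952)(0.22801) - (3.4388)(0.51)) / 6.3656 = 0.111988
So phi_hat = [0.1120, 0.2280, 0.5100].
Therefore phi_hat_1 = 0.1120.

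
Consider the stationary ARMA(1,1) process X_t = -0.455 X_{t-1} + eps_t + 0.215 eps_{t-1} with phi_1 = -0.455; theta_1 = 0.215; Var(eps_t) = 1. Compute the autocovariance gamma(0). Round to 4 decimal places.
\gamma(0) = 1.0726

Multiply the model equation by X_{t-k} and take expectations. With theta_0 = psi_0 = 1 and psi_j the MA(infinity) weights, this gives
  gamma(k) - sum_i phi_i gamma(k-i) = c_k,
  c_k = sigma^2 * sum_{j=k..q} theta_j psi_{j-k}   (c_k = 0 for k > q),
using gamma(-m) = gamma(m).
psi-weights needed (psi_j = theta_j + sum_i phi_i psi_{j-i}):
  psi_1 = theta_1 + phi_1 = 0.215 + (-0.455) = -0.24
Right-hand sides:
  c_0 = sigma^2 (1 + theta_1 psi_1) = 1 * (1 + (0.215)(-0.24)) = 1 * 0.9484 = 0.9484
  c_1 = sigma^2 theta_1 = 1 * (0.215) = 0.215
  c_2 = 0
Equations for k = 0 and k = 1 (AR order 1):
  gamma(0) = phi_1 gamma(1) + c_0
  gamma(1) = phi_1 gamma(0) + c_1
Substituting the second into the first: gamma(0) (1 - phi_1^2) = c_0 + phi_1 c_1, so
  gamma(0) = (c_0 + phi_1 c_1) / (1 - phi_1^2) = (0.9484 + (-0.455)(0.215)) / (1 - (-0.455)^2) = 0.850575 / 0.792975 = 1.072638.
Therefore gamma(0) = 1.0726 (to 4 decimal places).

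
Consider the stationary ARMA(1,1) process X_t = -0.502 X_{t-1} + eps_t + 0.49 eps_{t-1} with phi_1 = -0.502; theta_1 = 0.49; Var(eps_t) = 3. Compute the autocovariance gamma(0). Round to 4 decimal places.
\gamma(0) = 3.0006

Multiply the model equation by X_{t-k} and take expectations. With theta_0 = psi_0 = 1 and psi_j the MA(infinity) weights, this gives
  gamma(k) - sum_i phi_i gamma(k-i) = c_k,
  c_k = sigma^2 * sum_{j=k..q} theta_j psi_{j-k}   (c_k = 0 for k > q),
using gamma(-m) = gamma(m).
psi-weights needed (psi_j = theta_j + sum_i phi_i psi_{j-i}):
  psi_1 = theta_1 + phi_1 = 0.49 + (-0.502) = -0.012
Right-hand sides:
  c_0 = sigma^2 (1 + theta_1 psi_1) = 3 * (1 + (0.49)(-0.012)) = 3 * 0.99412 = 2.98236
  c_1 = sigma^2 theta_1 = 3 * (0.49) = 1.47
  c_2 = 0
Equations for k = 0 and k = 1 (AR order 1):
  gamma(0) = phi_1 gamma(1) + c_0
  gamma(1) = phi_1 gamma(0) + c_1
Substituting the second into the first: gamma(0) (1 - phi_1^2) = c_0 + phi_1 c_1, so
  gamma(0) = (c_0 + phi_1 c_1) / (1 - phi_1^2) = (2.98236 + (-0.502)(1.47)) / (1 - (-0.502)^2) = 2.24442 / 0.747996 = 3.000578.
Therefore gamma(0) = 3.0006 (to 4 decimal places).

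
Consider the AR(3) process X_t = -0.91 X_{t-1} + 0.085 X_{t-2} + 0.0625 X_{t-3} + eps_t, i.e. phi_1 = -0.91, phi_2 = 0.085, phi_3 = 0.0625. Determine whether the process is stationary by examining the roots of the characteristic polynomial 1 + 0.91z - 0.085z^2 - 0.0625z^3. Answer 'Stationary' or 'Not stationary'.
\text{Stationary}

The AR(p) characteristic polynomial is P(z) = 1 + 0.91z - 0.085z^2 - 0.0625z^3.
Stationarity requires all roots to lie outside the unit circle, i.e. |z| > 1 for every root.
Degree 3: look for a simple real root z0 first, then factor out (1 - z/z0) and solve the remaining quadratic.
Testing z0 = -4: P(-4) = 1 + (0.91)(-4) + (-0.085)(-4)^2 + (-0.0625)(-4)^3
  = 1 + (-3.64) + (-1.36) + (4) = 0.  So z_0 = -4 is a root, |z_0| = 4.
Divide out the factor (1 + 0.25 z) = (1 - z/z0) (since 1/z0 = -0.25):
  P(z) = (1 + 0.25 z)(1 + (0.66) z + (-0.25) z^2)
  [check: z-coef 0.66 - (-0.25) = 0.91; z^2-coef -0.25 - (-0.25)(0.66) = -0.085; z^3-coef -(-0.25)(-0.25) = -0.0625.]
Remaining roots from the quadratic factor 1 + (0.66) z + (-0.25) z^2:
  Set 1 + (0.66) z + (-0.25) z^2 = 0, i.e. a z^2 + b z + c = 0 with a = -0.25, b = 0.66, c = 1.
  Discriminant D = b^2 - 4ac = (0.66)^2 - 4*(-0.25)*1 = 0.4356 - (-1) = 1.4356.
  D >= 0, so the roots are real: z = (-b +/- sqrt(D)) / (2a) = (-0.66 +/- 1.198165) / (-0.5).
    z_1 = (-0.66 + 1.198165) / (-0.5) = -1.0763,   |z_1| = 1.0763.
    z_2 = (-0.66 - 1.198165) / (-0.5) = 3.7163,   |z_2| = 3.7163.
Moduli of all roots: 4.0000, 1.0763, 3.7163.
All moduli strictly greater than 1? Yes.
Verdict: Stationary.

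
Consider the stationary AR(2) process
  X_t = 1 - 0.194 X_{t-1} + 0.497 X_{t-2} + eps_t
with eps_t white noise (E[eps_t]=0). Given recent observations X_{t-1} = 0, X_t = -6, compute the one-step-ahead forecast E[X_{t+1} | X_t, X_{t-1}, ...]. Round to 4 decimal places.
E[X_{t+1} \mid \mathcal F_t] = 2.1640

For an AR(p) model X_t = c + sum_i phi_i X_{t-i} + eps_t, the
one-step-ahead conditional mean is
  E[X_{t+1} | X_t, ...] = c + sum_i phi_i X_{t+1-i}.
Substitute known values:
  E[X_{t+1} | ...] = 1 + (-0.194) * (-6) + (0.497) * (0)
                   = 2.1640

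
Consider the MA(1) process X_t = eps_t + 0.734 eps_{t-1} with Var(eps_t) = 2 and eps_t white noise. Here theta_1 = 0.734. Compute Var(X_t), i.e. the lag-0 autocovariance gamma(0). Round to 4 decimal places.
\gamma(0) = 3.0775

For an MA(q) process X_t = eps_t + sum_i theta_i eps_{t-i} with
Var(eps_t) = sigma^2, the variance is
  gamma(0) = sigma^2 * (1 + sum_i theta_i^2).
  sum_i theta_i^2 = (0.734)^2 = 0.538756.
  gamma(0) = 2 * (1 + 0.538756) = 2 * 1.538756 = 3.077512, which rounds to 3.0775.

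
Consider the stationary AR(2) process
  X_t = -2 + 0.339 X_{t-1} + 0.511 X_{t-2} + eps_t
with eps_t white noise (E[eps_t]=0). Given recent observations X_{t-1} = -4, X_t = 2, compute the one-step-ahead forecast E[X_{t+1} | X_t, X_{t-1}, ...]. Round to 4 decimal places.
E[X_{t+1} \mid \mathcal F_t] = -3.3660

For an AR(p) model X_t = c + sum_i phi_i X_{t-i} + eps_t, the
one-step-ahead conditional mean is
  E[X_{t+1} | X_t, ...] = c + sum_i phi_i X_{t+1-i}.
Substitute known values:
  E[X_{t+1} | ...] = -2 + (0.339) * (2) + (0.511) * (-4)
                   = -3.3660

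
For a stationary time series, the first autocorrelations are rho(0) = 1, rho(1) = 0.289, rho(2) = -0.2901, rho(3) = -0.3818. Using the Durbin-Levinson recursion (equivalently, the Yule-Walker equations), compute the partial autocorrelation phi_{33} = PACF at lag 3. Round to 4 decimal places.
\phi_{33} = -0.1910

The PACF at lag k is phi_{kk}, the last component of the solution
to the Yule-Walker system G_k phi = r_k where
  (G_k)_{ij} = rho(|i - j|), (r_k)_i = rho(i), i,j = 1..k.
Equivalently, Durbin-Levinson gives phi_{kk} iteratively:
  phi_{11} = rho(1)
  phi_{kk} = [rho(k) - sum_{j=1..k-1} phi_{k-1,j} rho(k-j)]
            / [1 - sum_{j=1..k-1} phi_{k-1,j} rho(j)],
  phi_{k,j} = phi_{k-1,j} - phi_{kk} phi_{k-1,k-j},  j = 1..k-1.
Step k = 1:
  phi_11 = rho(1) = 0.289.
Step k = 2:
  phi_22 = [rho(2) - phi_11 rho(1)] / [1 - phi_11 rho(1)] = [-0.2901 - (0.289)(0.289)] / [1 - (0.289)(0.289)]
         = -0.373621 / 0.916479 = -0.40767.
  Update: phi_21 = phi_11 - phi_22 phi_11 = 0.289 - (-0.40767)(0.289) = 0.406817.
Step k = 3:
  phi_33 = [rho(3) - phi_21 rho(2) - phi_22 rho(1)] / [1 - phi_21 rho(1) - phi_22 rho(2)]
    numerator   = -0.3818 - (0.406817)(-0.2901) - (-0.40767)(0.289) = -0.14596586
    denominator = 1 - (0.406817)(0.289) - (-0.40767)(-0.2901) = 0.76416492
  phi_33 = -0.14596586 / 0.76416492 = -0.191.
Therefore phi_{33} = -0.1910.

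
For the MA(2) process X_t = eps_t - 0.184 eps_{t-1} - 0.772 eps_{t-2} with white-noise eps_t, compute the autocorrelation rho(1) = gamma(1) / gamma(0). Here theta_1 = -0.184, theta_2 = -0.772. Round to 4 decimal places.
\rho(1) = -0.0257

For an MA(q) process with theta_0 = 1, the autocovariance is
  gamma(k) = sigma^2 * sum_{i=0..q-k} theta_i * theta_{i+k},
and rho(k) = gamma(k) / gamma(0). Sigma^2 cancels.
  numerator   = (1)*(-0.184) + (-0.184)*(-0.772) = -0.041952.
  denominator = (1)^2 + (-0.184)^2 + (-0.772)^2 = 1.62984.
  rho(1) = -0.041952 / 1.62984 = -0.0257.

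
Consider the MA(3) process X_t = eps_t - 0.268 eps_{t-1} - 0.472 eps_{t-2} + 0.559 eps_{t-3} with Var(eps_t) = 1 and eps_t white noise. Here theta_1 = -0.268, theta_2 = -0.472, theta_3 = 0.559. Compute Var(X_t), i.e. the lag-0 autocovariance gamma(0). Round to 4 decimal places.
\gamma(0) = 1.6071

For an MA(q) process X_t = eps_t + sum_i theta_i eps_{t-i} with
Var(eps_t) = sigma^2, the variance is
  gamma(0) = sigma^2 * (1 + sum_i theta_i^2).
  sum_i theta_i^2 = (-0.268)^2 + (-0.472)^2 + (0.559)^2 = 0.071824 + 0.222784 + 0.312481 = 0.607089.
  gamma(0) = 1 * (1 + 0.607089) = 1 * 1.607089 = 1.607089, which rounds to 1.6071.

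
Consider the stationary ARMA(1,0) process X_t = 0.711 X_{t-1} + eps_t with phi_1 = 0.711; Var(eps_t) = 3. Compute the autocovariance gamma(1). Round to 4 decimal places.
\gamma(1) = 4.3136

Multiply the model equation by X_{t-k} and take expectations. With theta_0 = psi_0 = 1 and psi_j the MA(infinity) weights, this gives
  gamma(k) - sum_i phi_i gamma(k-i) = c_k,
  c_k = sigma^2 * sum_{j=k..q} theta_j psi_{j-k}   (c_k = 0 for k > q),
using gamma(-m) = gamma(m).
Pure AR (q = 0): c_0 = sigma^2 = 3, c_k = 0 for k >= 1.
Equations for k = 0 and k = 1 (AR order 1):
  gamma(0) = phi_1 gamma(1) + c_0
  gamma(1) = phi_1 gamma(0) + c_1
Substituting the second into the first: gamma(0) (1 - phi_1^2) = c_0 + phi_1 c_1, so
  gamma(0) = c_0 / (1 - phi_1^2) = 3 / (1 - (0.711)^2) = 3 / 0.494479 = 6.066992.
  gamma(1) = phi_1 gamma(0) = (0.711)(6.066992) = 4.313631.
Therefore gamma(1) = 4.3136 (to 4 decimal places).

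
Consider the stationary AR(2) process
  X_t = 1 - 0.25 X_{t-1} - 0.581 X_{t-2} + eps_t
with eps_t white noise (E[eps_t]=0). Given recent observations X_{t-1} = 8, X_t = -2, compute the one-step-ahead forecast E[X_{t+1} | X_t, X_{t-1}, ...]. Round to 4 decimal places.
E[X_{t+1} \mid \mathcal F_t] = -3.1480

For an AR(p) model X_t = c + sum_i phi_i X_{t-i} + eps_t, the
one-step-ahead conditional mean is
  E[X_{t+1} | X_t, ...] = c + sum_i phi_i X_{t+1-i}.
Substitute known values:
  E[X_{t+1} | ...] = 1 + (-0.25) * (-2) + (-0.581) * (8)
                   = -3.1480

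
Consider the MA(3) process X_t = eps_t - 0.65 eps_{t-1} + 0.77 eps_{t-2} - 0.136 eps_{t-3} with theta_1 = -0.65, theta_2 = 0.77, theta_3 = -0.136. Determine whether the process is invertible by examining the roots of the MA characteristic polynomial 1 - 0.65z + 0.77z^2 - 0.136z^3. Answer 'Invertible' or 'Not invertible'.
\text{Invertible}

The MA(q) characteristic polynomial is P(z) = 1 - 0.65z + 0.77z^2 - 0.136z^3.
Invertibility requires all roots to lie outside the unit circle, i.e. |z| > 1 for every root.
Degree 3: look for a simple real root z0 first, then factor out (1 - z/z0) and solve the remaining quadratic.
Testing z0 = 5: P(5) = 1 + (-0.65)(5) + (0.77)(5)^2 + (-0.136)(5)^3
  = 1 + (-3.25) + (19.25) + (-17) = 0.  So z_0 = 5 is a root, |z_0| = 5.
Divide out the factor (1 - 0.2 z) = (1 - z/z0) (since 1/z0 = 0.2):
  P(z) = (1 - 0.2 z)(1 + (-0.45) z + (0.68) z^2)
  [check: z-coef -0.45 - (0.2) = -0.65; z^2-coef 0.68 - (0.2)(-0.45) = 0.77; z^3-coef -(0.2)(0.68) = -0.136.]
Remaining roots from the quadratic factor 1 + (-0.45) z + (0.68) z^2:
  Set 1 + (-0.45) z + (0.68) z^2 = 0, i.e. a z^2 + b z + c = 0 with a = 0.68, b = -0.45, c = 1.
  Discriminant D = b^2 - 4ac = (-0.45)^2 - 4*(0.68)*1 = 0.2025 - (2.72) = -2.5175.
  D < 0, so the roots are the complex-conjugate pair z = (-b +/- i sqrt(-D)) / (2a) = 0.3309 +/- 1.1667i.
  For a conjugate pair |z|^2 = z * conj(z) = (product of roots) = c/a = 1/(0.68) = 1.470588, so |z| = sqrt(1.470588) = 1.2127 for both roots.
Moduli of all roots: 5.0000, 1.2127, 1.2127.
All moduli strictly greater than 1? Yes.
Verdict: Invertible.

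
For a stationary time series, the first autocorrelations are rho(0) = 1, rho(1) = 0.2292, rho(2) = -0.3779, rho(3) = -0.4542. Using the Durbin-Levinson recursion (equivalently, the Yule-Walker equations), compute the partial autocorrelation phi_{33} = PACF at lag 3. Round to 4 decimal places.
\phi_{33} = -0.2981

The PACF at lag k is phi_{kk}, the last component of the solution
to the Yule-Walker system G_k phi = r_k where
  (G_k)_{ij} = rho(|i - j|), (r_k)_i = rho(i), i,j = 1..k.
Equivalently, Durbin-Levinson gives phi_{kk} iteratively:
  phi_{11} = rho(1)
  phi_{kk} = [rho(k) - sum_{j=1..k-1} phi_{k-1,j} rho(k-j)]
            / [1 - sum_{j=1..k-1} phi_{k-1,j} rho(j)],
  phi_{k,j} = phi_{k-1,j} - phi_{kk} phi_{k-1,k-j},  j = 1..k-1.
Step k = 1:
  phi_11 = rho(1) = 0.2292.
Step k = 2:
  phi_22 = [rho(2) - phi_11 rho(1)] / [1 - phi_11 rho(1)] = [-0.3779 - (0.2292)(0.2292)] / [1 - (0.2292)(0.2292)]
         = -0.43043264 / 0.94746736 = -0.454298.
  Update: phi_21 = phi_11 - phi_22 phi_11 = 0.2292 - (-0.454298)(0.2292) = 0.333325.
Step k = 3:
  phi_33 = [rho(3) - phi_21 rho(2) - phi_22 rho(1)] / [1 - phi_21 rho(1) - phi_22 rho(2)]
    numerator   = -0.4542 - (0.333325)(-0.3779) - (-0.454298)(0.2292) = -0.2241113
    denominator = 1 - (0.333325)(0.2292) - (-0.454298)(-0.3779) = 0.75192262
  phi_33 = -0.2241113 / 0.75192262 = -0.2981.
Therefore phi_{33} = -0.2981.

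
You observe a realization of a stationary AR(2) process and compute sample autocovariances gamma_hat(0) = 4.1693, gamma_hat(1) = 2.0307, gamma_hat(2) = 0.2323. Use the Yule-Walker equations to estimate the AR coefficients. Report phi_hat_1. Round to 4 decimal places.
\hat\phi_{1} = 0.6030

The Yule-Walker equations for an AR(p) process read, in matrix form,
  Gamma_p phi = r_p,   with   (Gamma_p)_{ij} = gamma(|i - j|),
                       (r_p)_i = gamma(i),   i,j = 1..p.
Substitute the sample gammas (Toeplitz matrix and right-hand side of size 2):
  Gamma_p = [[4.1693, 2.0307], [2.0307, 4.1693]]
  r_p     = [2.0307, 0.2323]
Written out:
  4.1693 phi_1 + 2.0307 phi_2 = 2.0307
  2.0307 phi_1 + 4.1693 phi_2 = 0.2323
Solve by Cramer's rule:
  det = gamma(0)^2 - gamma(1)^2 = (4.1693)^2 - (2.0307)^2 = 17.38306249 - 4.12374249 = 13.25932
  phi_hat_1 = [gamma(1) gamma(0) - gamma(1) gamma(2)] / det = [(2.0307)(4.1693) - (2.0307)(0.2323)] / 13.25932 = 7.9948659 / 13.25932 = 0.603
  phi_hat_2 = [gamma(0) gamma(2) - gamma(1)^2] / det = [(4.1693)(0.2323) - (2.0307)^2] / 13.25932 = -3.1552141 / 13.25932 = -0.238
So phi_hat = [0.6030, -0.2380].
Therefore phi_hat_1 = 0.6030.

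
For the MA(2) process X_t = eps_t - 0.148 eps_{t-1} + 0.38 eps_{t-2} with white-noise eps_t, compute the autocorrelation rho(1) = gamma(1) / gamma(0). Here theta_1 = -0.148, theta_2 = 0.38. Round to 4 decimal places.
\rho(1) = -0.1751

For an MA(q) process with theta_0 = 1, the autocovariance is
  gamma(k) = sigma^2 * sum_{i=0..q-k} theta_i * theta_{i+k},
and rho(k) = gamma(k) / gamma(0). Sigma^2 cancels.
  numerator   = (1)*(-0.148) + (-0.148)*(0.38) = -0.20424.
  denominator = (1)^2 + (-0.148)^2 + (0.38)^2 = 1.166304.
  rho(1) = -0.20424 / 1.166304 = -0.1751.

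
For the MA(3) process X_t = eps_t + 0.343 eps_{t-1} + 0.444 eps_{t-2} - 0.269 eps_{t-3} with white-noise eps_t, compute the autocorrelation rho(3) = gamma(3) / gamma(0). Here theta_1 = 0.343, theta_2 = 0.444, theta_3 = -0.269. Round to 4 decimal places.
\rho(3) = -0.1939

For an MA(q) process with theta_0 = 1, the autocovariance is
  gamma(k) = sigma^2 * sum_{i=0..q-k} theta_i * theta_{i+k},
and rho(k) = gamma(k) / gamma(0). Sigma^2 cancels.
  numerator   = (1)*(-0.269) = -0.269.
  denominator = (1)^2 + (0.343)^2 + (0.444)^2 + (-0.269)^2 = 1.387146.
  rho(3) = -0.269 / 1.387146 = -0.1939.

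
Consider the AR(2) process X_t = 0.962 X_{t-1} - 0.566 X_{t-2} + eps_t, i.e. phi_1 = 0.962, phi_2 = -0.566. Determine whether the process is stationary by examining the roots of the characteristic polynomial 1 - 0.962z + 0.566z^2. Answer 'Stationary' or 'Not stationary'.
\text{Stationary}

The AR(p) characteristic polynomial is P(z) = 1 - 0.962z + 0.566z^2.
Stationarity requires all roots to lie outside the unit circle, i.e. |z| > 1 for every root.
Set 1 + (-0.962) z + (0.566) z^2 = 0, i.e. a z^2 + b z + c = 0 with a = 0.566, b = -0.962, c = 1.
Discriminant D = b^2 - 4ac = (-0.962)^2 - 4*(0.566)*1 = 0.925444 - (2.264) = -1.338556.
D < 0, so the roots are the complex-conjugate pair z = (-b +/- i sqrt(-D)) / (2a) = 0.8498 +/- 1.022i.
For a conjugate pair |z|^2 = z * conj(z) = (product of roots) = c/a = 1/(0.566) = 1.766784, so |z| = sqrt(1.766784) = 1.3292 for both roots.
Moduli of all roots: 1.3292, 1.3292.
All moduli strictly greater than 1? Yes.
Verdict: Stationary.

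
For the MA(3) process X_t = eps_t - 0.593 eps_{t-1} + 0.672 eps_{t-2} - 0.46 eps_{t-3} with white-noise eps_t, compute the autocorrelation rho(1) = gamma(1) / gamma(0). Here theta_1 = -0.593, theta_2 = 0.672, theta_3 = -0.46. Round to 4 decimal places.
\rho(1) = -0.6455

For an MA(q) process with theta_0 = 1, the autocovariance is
  gamma(k) = sigma^2 * sum_{i=0..q-k} theta_i * theta_{i+k},
and rho(k) = gamma(k) / gamma(0). Sigma^2 cancels.
  numerator   = (1)*(-0.593) + (-0.593)*(0.672) + (0.672)*(-0.46) = -1.300616.
  denominator = (1)^2 + (-0.593)^2 + (0.672)^2 + (-0.46)^2 = 2.014833.
  rho(1) = -1.300616 / 2.014833 = -0.6455.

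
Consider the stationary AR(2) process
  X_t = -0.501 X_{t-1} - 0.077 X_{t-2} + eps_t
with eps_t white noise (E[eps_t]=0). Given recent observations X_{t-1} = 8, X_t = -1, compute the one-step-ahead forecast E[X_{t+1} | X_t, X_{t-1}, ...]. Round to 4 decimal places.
E[X_{t+1} \mid \mathcal F_t] = -0.1150

For an AR(p) model X_t = c + sum_i phi_i X_{t-i} + eps_t, the
one-step-ahead conditional mean is
  E[X_{t+1} | X_t, ...] = c + sum_i phi_i X_{t+1-i}.
Substitute known values:
  E[X_{t+1} | ...] = (-0.501) * (-1) + (-0.077) * (8)
                   = -0.1150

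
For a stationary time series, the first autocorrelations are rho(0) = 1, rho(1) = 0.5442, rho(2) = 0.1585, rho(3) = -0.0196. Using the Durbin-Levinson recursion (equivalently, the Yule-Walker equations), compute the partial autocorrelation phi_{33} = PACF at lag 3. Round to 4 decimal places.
\phi_{33} = -0.0241

The PACF at lag k is phi_{kk}, the last component of the solution
to the Yule-Walker system G_k phi = r_k where
  (G_k)_{ij} = rho(|i - j|), (r_k)_i = rho(i), i,j = 1..k.
Equivalently, Durbin-Levinson gives phi_{kk} iteratively:
  phi_{11} = rho(1)
  phi_{kk} = [rho(k) - sum_{j=1..k-1} phi_{k-1,j} rho(k-j)]
            / [1 - sum_{j=1..k-1} phi_{k-1,j} rho(j)],
  phi_{k,j} = phi_{k-1,j} - phi_{kk} phi_{k-1,k-j},  j = 1..k-1.
Step k = 1:
  phi_11 = rho(1) = 0.5442.
Step k = 2:
  phi_22 = [rho(2) - phi_11 rho(1)] / [1 - phi_11 rho(1)] = [0.1585 - (0.5442)(0.5442)] / [1 - (0.5442)(0.5442)]
         = -0.13765364 / 0.70384636 = -0.195573.
  Update: phi_21 = phi_11 - phi_22 phi_11 = 0.5442 - (-0.195573)(0.5442) = 0.650631.
Step k = 3:
  phi_33 = [rho(3) - phi_21 rho(2) - phi_22 rho(1)] / [1 - phi_21 rho(1) - phi_22 rho(2)]
    numerator   = -0.0196 - (0.650631)(0.1585) - (-0.195573)(0.5442) = -0.01629397
    denominator = 1 - (0.650631)(0.5442) - (-0.195573)(0.1585) = 0.67692497
  phi_33 = -0.01629397 / 0.67692497 = -0.0241.
Therefore phi_{33} = -0.0241.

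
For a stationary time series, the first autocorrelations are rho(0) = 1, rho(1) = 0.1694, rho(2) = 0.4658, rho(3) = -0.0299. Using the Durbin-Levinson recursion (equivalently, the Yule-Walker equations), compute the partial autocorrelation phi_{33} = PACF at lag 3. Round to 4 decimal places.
\phi_{33} = -0.1930

The PACF at lag k is phi_{kk}, the last component of the solution
to the Yule-Walker system G_k phi = r_k where
  (G_k)_{ij} = rho(|i - j|), (r_k)_i = rho(i), i,j = 1..k.
Equivalently, Durbin-Levinson gives phi_{kk} iteratively:
  phi_{11} = rho(1)
  phi_{kk} = [rho(k) - sum_{j=1..k-1} phi_{k-1,j} rho(k-j)]
            / [1 - sum_{j=1..k-1} phi_{k-1,j} rho(j)],
  phi_{k,j} = phi_{k-1,j} - phi_{kk} phi_{k-1,k-j},  j = 1..k-1.
Step k = 1:
  phi_11 = rho(1) = 0.1694.
Step k = 2:
  phi_22 = [rho(2) - phi_11 rho(1)] / [1 - phi_11 rho(1)] = [0.4658 - (0.1694)(0.1694)] / [1 - (0.1694)(0.1694)]
         = 0.43710364 / 0.97130364 = 0.450018.
  Update: phi_21 = phi_11 - phi_22 phi_11 = 0.1694 - (0.450018)(0.1694) = 0.093167.
Step k = 3:
  phi_33 = [rho(3) - phi_21 rho(2) - phi_22 rho(1)] / [1 - phi_21 rho(1) - phi_22 rho(2)]
    numerator   = -0.0299 - (0.093167)(0.4658) - (0.450018)(0.1694) = -0.14953017
    denominator = 1 - (0.093167)(0.1694) - (0.450018)(0.4658) = 0.77459935
  phi_33 = -0.14953017 / 0.77459935 = -0.193.
Therefore phi_{33} = -0.1930.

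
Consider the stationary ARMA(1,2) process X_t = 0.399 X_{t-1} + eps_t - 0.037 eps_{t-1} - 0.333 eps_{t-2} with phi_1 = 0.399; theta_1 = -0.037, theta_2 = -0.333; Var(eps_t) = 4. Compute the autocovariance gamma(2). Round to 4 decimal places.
\gamma(2) = -0.8363

Multiply the model equation by X_{t-k} and take expectations. With theta_0 = psi_0 = 1 and psi_j the MA(infinity) weights, this gives
  gamma(k) - sum_i phi_i gamma(k-i) = c_k,
  c_k = sigma^2 * sum_{j=k..q} theta_j psi_{j-k}   (c_k = 0 for k > q),
using gamma(-m) = gamma(m).
psi-weights needed (psi_j = theta_j + sum_i phi_i psi_{j-i}):
  psi_1 = theta_1 + phi_1 = -0.037 + (0.399) = 0.362
  psi_2 = theta_2 + phi_1 psi_1 = -0.333 + (0.399)(0.362) = -0.188562
Right-hand sides:
  c_0 = sigma^2 (1 + theta_1 psi_1 + theta_2 psi_2) = 4 * (1 + (-0.037)(0.362) + (-0.333)(-0.188562)) = 4 * 1.049397 = 4.197589
  c_1 = sigma^2 (theta_1 + theta_2 psi_1) = 4 * (-0.037 + (-0.333)(0.362)) = -0.630184
  c_2 = sigma^2 theta_2 = 4 * (-0.333) = -1.332
Equations for k = 0 and k = 1 (AR order 1):
  gamma(0) = phi_1 gamma(1) + c_0
  gamma(1) = phi_1 gamma(0) + c_1
Substituting the second into the first: gamma(0) (1 - phi_1^2) = c_0 + phi_1 c_1, so
  gamma(0) = (c_0 + phi_1 c_1) / (1 - phi_1^2) = (4.197589 + (0.399)(-0.630184)) / (1 - (0.399)^2) = 3.946145 / 0.840799 = 4.693328.
  gamma(1) = phi_1 gamma(0) + c_1 = (0.399)(4.693328) + (-0.630184) = 1.242454.
For k = 2: gamma(2) = phi_1 gamma(1) + c_2
  = (0.399)(1.242454) + (-1.332) = -0.836261.
Therefore gamma(2) = -0.8363 (to 4 decimal places).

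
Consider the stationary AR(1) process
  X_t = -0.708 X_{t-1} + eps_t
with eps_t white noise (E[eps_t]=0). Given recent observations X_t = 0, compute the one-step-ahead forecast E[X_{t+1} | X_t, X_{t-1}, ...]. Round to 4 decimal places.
E[X_{t+1} \mid \mathcal F_t] = 0.0000

For an AR(p) model X_t = c + sum_i phi_i X_{t-i} + eps_t, the
one-step-ahead conditional mean is
  E[X_{t+1} | X_t, ...] = c + sum_i phi_i X_{t+1-i}.
Substitute known values:
  E[X_{t+1} | ...] = (-0.708) * (0)
                   = 0.0000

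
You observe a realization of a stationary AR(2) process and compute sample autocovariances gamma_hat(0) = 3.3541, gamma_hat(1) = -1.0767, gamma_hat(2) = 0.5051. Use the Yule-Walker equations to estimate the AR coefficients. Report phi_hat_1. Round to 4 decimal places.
\hat\phi_{1} = -0.3040

The Yule-Walker equations for an AR(p) process read, in matrix form,
  Gamma_p phi = r_p,   with   (Gamma_p)_{ij} = gamma(|i - j|),
                       (r_p)_i = gamma(i),   i,j = 1..p.
Substitute the sample gammas (Toeplitz matrix and right-hand side of size 2):
  Gamma_p = [[3.3541, -1.0767], [-1.0767, 3.3541]]
  r_p     = [-1.0767, 0.5051]
Written out:
  3.3541 phi_1 - 1.0767 phi_2 = -1.0767
  -1.0767 phi_1 + 3.3541 phi_2 = 0.5051
Solve by Cramer's rule:
  det = gamma(0)^2 - gamma(1)^2 = (3.3541)^2 - (-1.0767)^2 = 11.24998681 - 1.15928289 = 10.09070392
  phi_hat_1 = [gamma(1) gamma(0) - gamma(1) gamma(2)] / det = [(-1.0767)(3.3541) - (-1.0767)(0.5051)] / 10.09070392 = -3.0675183 / 10.09070392 = -0.304
  phi_hat_2 = [gamma(0) gamma(2) - gamma(1)^2] / det = [(3.3541)(0.5051) - (-1.0767)^2] / 10.09070392 = 0.53487302 / 10.09070392 = 0.053
So phi_hat = [-0.3040, 0.0530].
Therefore phi_hat_1 = -0.3040.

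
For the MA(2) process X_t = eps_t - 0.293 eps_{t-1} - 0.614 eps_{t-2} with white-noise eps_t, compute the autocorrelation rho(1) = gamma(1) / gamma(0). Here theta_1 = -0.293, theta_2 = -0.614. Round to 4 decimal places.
\rho(1) = -0.0773

For an MA(q) process with theta_0 = 1, the autocovariance is
  gamma(k) = sigma^2 * sum_{i=0..q-k} theta_i * theta_{i+k},
and rho(k) = gamma(k) / gamma(0). Sigma^2 cancels.
  numerator   = (1)*(-0.293) + (-0.293)*(-0.614) = -0.113098.
  denominator = (1)^2 + (-0.293)^2 + (-0.614)^2 = 1.462845.
  rho(1) = -0.113098 / 1.462845 = -0.0773.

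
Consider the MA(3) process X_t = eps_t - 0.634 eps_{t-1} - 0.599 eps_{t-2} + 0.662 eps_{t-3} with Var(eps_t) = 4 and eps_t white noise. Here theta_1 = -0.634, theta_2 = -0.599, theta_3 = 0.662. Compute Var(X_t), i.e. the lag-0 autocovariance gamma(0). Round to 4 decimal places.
\gamma(0) = 8.7960

For an MA(q) process X_t = eps_t + sum_i theta_i eps_{t-i} with
Var(eps_t) = sigma^2, the variance is
  gamma(0) = sigma^2 * (1 + sum_i theta_i^2).
  sum_i theta_i^2 = (-0.634)^2 + (-0.599)^2 + (0.662)^2 = 0.401956 + 0.358801 + 0.438244 = 1.199001.
  gamma(0) = 4 * (1 + 1.199001) = 4 * 2.199001 = 8.796004, which rounds to 8.7960.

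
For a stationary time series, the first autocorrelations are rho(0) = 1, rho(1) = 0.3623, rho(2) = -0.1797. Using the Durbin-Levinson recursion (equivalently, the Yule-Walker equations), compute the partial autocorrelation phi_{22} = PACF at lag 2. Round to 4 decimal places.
\phi_{22} = -0.3579

The PACF at lag k is phi_{kk}, the last component of the solution
to the Yule-Walker system G_k phi = r_k where
  (G_k)_{ij} = rho(|i - j|), (r_k)_i = rho(i), i,j = 1..k.
Equivalently, Durbin-Levinson gives phi_{kk} iteratively:
  phi_{11} = rho(1)
  phi_{kk} = [rho(k) - sum_{j=1..k-1} phi_{k-1,j} rho(k-j)]
            / [1 - sum_{j=1..k-1} phi_{k-1,j} rho(j)],
  phi_{k,j} = phi_{k-1,j} - phi_{kk} phi_{k-1,k-j},  j = 1..k-1.
Step k = 1:
  phi_11 = rho(1) = 0.3623.
Step k = 2:
  phi_22 = [rho(2) - phi_11 rho(1)] / [1 - phi_11 rho(1)] = [-0.1797 - (0.3623)(0.3623)] / [1 - (0.3623)(0.3623)]
         = -0.31096129 / 0.86873871 = -0.3579.
Therefore phi_{22} = -0.3579.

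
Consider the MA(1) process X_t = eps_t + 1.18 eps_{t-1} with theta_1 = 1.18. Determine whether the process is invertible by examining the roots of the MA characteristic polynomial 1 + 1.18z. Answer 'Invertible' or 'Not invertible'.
\text{Not invertible}

The MA(q) characteristic polynomial is P(z) = 1 + 1.18z.
Invertibility requires all roots to lie outside the unit circle, i.e. |z| > 1 for every root.
This is linear in z: 1 + (1.18) z = 0  =>  z = -1/(1.18) = -0.847458,  |z| = 0.847458.
Moduli of all roots: 0.8475.
All moduli strictly greater than 1? No.
Verdict: Not invertible.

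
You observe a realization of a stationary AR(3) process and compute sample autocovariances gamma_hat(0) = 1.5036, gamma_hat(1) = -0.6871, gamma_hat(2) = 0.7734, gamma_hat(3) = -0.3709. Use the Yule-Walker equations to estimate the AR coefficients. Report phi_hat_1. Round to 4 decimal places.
\hat\phi_{1} = -0.3230

The Yule-Walker equations for an AR(p) process read, in matrix form,
  Gamma_p phi = r_p,   with   (Gamma_p)_{ij} = gamma(|i - j|),
                       (r_p)_i = gamma(i),   i,j = 1..p.
Substitute the sample gammas (Toeplitz matrix and right-hand side of size 3):
  Gamma_p = [[1.5036, -0.6871, 0.7734], [-0.6871, 1.5036, -0.6871], [0.7734, -0.6871, 1.5036]]
  r_p     = [-0.6871, 0.7734, -0.3709]
Written out (R1..R3):
  (R1) 1.5036 phi_1 - 0.6871 phi_2 + 0.7734 phi_3 = -0.6871
  (R2) -0.6871 phi_1 + 1.5036 phi_2 - 0.6871 phi_3 = 0.7734
  (R3) 0.7734 phi_1 - 0.6871 phi_2 + 1.5036 phi_3 = -0.3709
Gaussian elimination:
  R2 <- R2 - (-0.6871/1.5036) R1 = R2 - (-0.45697) R1:  1.189616 phi_2 - 0.333679 phi_3 = 0.459416
  R3 <- R3 - (0.7734/1.5036) R1 = R3 - (0.514366) R1:  -0.333679 phi_2 + 1.10579 phi_3 = -0.017479
  R3 <- R3 - (-0.333679/1.189616) R2 = R3 - (-0.280493) R2:  1.012195 phi_3 = 0.111384
Back-substitution:
  phi_hat_3 = 0.111384 / 1.012195 = 0.110042
  phi_hat_2 = (0.459416 - (-0.333679)(0.110042)) / 1.189616 = 0.417054
  phi_hat_1 = (-0.6871 - (-0.6871)(0.417054) - (0.7734)(0.110042)) / 1.5036 = -0.32299
So phi_hat = [-0.3230, 0.4171, 0.1100].
Therefore phi_hat_1 = -0.3230.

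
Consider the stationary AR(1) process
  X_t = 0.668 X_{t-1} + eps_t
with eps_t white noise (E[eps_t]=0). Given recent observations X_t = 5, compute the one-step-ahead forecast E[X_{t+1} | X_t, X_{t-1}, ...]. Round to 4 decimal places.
E[X_{t+1} \mid \mathcal F_t] = 3.3400

For an AR(p) model X_t = c + sum_i phi_i X_{t-i} + eps_t, the
one-step-ahead conditional mean is
  E[X_{t+1} | X_t, ...] = c + sum_i phi_i X_{t+1-i}.
Substitute known values:
  E[X_{t+1} | ...] = (0.668) * (5)
                   = 3.3400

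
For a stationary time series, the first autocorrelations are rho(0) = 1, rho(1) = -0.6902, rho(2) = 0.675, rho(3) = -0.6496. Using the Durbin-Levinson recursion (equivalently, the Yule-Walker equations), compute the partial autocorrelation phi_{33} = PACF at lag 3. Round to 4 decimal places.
\phi_{33} = -0.2200

The PACF at lag k is phi_{kk}, the last component of the solution
to the Yule-Walker system G_k phi = r_k where
  (G_k)_{ij} = rho(|i - j|), (r_k)_i = rho(i), i,j = 1..k.
Equivalently, Durbin-Levinson gives phi_{kk} iteratively:
  phi_{11} = rho(1)
  phi_{kk} = [rho(k) - sum_{j=1..k-1} phi_{k-1,j} rho(k-j)]
            / [1 - sum_{j=1..k-1} phi_{k-1,j} rho(j)],
  phi_{k,j} = phi_{k-1,j} - phi_{kk} phi_{k-1,k-j},  j = 1..k-1.
Step k = 1:
  phi_11 = rho(1) = -0.6902.
Step k = 2:
  phi_22 = [rho(2) - phi_11 rho(1)] / [1 - phi_11 rho(1)] = [0.675 - (-0.6902)(-0.6902)] / [1 - (-0.6902)(-0.6902)]
         = 0.19862396 / 0.52362396 = 0.379326.
  Update: phi_21 = phi_11 - phi_22 phi_11 = -0.6902 - (0.379326)(-0.6902) = -0.428389.
Step k = 3:
  phi_33 = [rho(3) - phi_21 rho(2) - phi_22 rho(1)] / [1 - phi_21 rho(1) - phi_22 rho(2)]
    numerator   = -0.6496 - (-0.428389)(0.675) - (0.379326)(-0.6902) = -0.09862658
    denominator = 1 - (-0.428389)(-0.6902) - (0.379326)(0.675) = 0.44828081
  phi_33 = -0.09862658 / 0.44828081 = -0.22.
Therefore phi_{33} = -0.2200.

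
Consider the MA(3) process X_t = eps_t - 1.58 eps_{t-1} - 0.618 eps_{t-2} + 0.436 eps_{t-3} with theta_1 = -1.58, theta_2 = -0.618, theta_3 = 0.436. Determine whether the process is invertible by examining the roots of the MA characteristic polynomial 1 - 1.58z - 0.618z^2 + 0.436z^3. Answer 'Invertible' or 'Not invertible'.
\text{Not invertible}

The MA(q) characteristic polynomial is P(z) = 1 - 1.58z - 0.618z^2 + 0.436z^3.
Invertibility requires all roots to lie outside the unit circle, i.e. |z| > 1 for every root.
Degree 3: look for a simple real root z0 first, then factor out (1 - z/z0) and solve the remaining quadratic.
Testing z0 = 2.5: P(2.5) = 1 + (-1.58)(2.5) + (-0.618)(2.5)^2 + (0.436)(2.5)^3
  = 1 + (-3.95) + (-3.8625) + (6.8125) = 0.  So z_0 = 2.5 is a root, |z_0| = 2.5.
Divide out the factor (1 - 0.4 z) = (1 - z/z0) (since 1/z0 = 0.4):
  P(z) = (1 - 0.4 z)(1 + (-1.18) z + (-1.09) z^2)
  [check: z-coef -1.18 - (0.4) = -1.58; z^2-coef -1.09 - (0.4)(-1.18) = -0.618; z^3-coef -(0.4)(-1.09) = 0.436.]
Remaining roots from the quadratic factor 1 + (-1.18) z + (-1.09) z^2:
  Set 1 + (-1.18) z + (-1.09) z^2 = 0, i.e. a z^2 + b z + c = 0 with a = -1.09, b = -1.18, c = 1.
  Discriminant D = b^2 - 4ac = (-1.18)^2 - 4*(-1.09)*1 = 1.3924 - (-4.36) = 5.7524.
  D >= 0, so the roots are real: z = (-b +/- sqrt(D)) / (2a) = (1.18 +/- 2.398416) / (-2.18).
    z_1 = (1.18 + 2.398416) / (-2.18) = -1.6415,   |z_1| = 1.6415.
    z_2 = (1.18 - 2.398416) / (-2.18) = 0.5589,   |z_2| = 0.5589.
Moduli of all roots: 2.5000, 1.6415, 0.5589.
All moduli strictly greater than 1? No.
Verdict: Not invertible.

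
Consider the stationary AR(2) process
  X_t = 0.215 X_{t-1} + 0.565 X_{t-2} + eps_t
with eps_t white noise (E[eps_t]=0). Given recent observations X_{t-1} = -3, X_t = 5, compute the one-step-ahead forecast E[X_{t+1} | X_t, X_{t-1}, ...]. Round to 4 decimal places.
E[X_{t+1} \mid \mathcal F_t] = -0.6200

For an AR(p) model X_t = c + sum_i phi_i X_{t-i} + eps_t, the
one-step-ahead conditional mean is
  E[X_{t+1} | X_t, ...] = c + sum_i phi_i X_{t+1-i}.
Substitute known values:
  E[X_{t+1} | ...] = (0.215) * (5) + (0.565) * (-3)
                   = -0.6200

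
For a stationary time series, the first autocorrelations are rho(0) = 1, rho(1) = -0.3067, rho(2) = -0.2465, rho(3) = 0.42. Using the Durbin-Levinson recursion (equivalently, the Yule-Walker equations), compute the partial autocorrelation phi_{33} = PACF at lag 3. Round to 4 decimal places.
\phi_{33} = 0.2580

The PACF at lag k is phi_{kk}, the last component of the solution
to the Yule-Walker system G_k phi = r_k where
  (G_k)_{ij} = rho(|i - j|), (r_k)_i = rho(i), i,j = 1..k.
Equivalently, Durbin-Levinson gives phi_{kk} iteratively:
  phi_{11} = rho(1)
  phi_{kk} = [rho(k) - sum_{j=1..k-1} phi_{k-1,j} rho(k-j)]
            / [1 - sum_{j=1..k-1} phi_{k-1,j} rho(j)],
  phi_{k,j} = phi_{k-1,j} - phi_{kk} phi_{k-1,k-j},  j = 1..k-1.
Step k = 1:
  phi_11 = rho(1) = -0.3067.
Step k = 2:
  phi_22 = [rho(2) - phi_11 rho(1)] / [1 - phi_11 rho(1)] = [-0.2465 - (-0.3067)(-0.3067)] / [1 - (-0.3067)(-0.3067)]
         = -0.34056489 / 0.90593511 = -0.375926.
  Update: phi_21 = phi_11 - phi_22 phi_11 = -0.3067 - (-0.375926)(-0.3067) = -0.421997.
Step k = 3:
  phi_33 = [rho(3) - phi_21 rho(2) - phi_22 rho(1)] / [1 - phi_21 rho(1) - phi_22 rho(2)]
    numerator   = 0.42 - (-0.421997)(-0.2465) - (-0.375926)(-0.3067) = 0.20068122
    denominator = 1 - (-0.421997)(-0.3067) - (-0.375926)(-0.2465) = 0.77790779
  phi_33 = 0.20068122 / 0.77790779 = 0.258.
Therefore phi_{33} = 0.2580.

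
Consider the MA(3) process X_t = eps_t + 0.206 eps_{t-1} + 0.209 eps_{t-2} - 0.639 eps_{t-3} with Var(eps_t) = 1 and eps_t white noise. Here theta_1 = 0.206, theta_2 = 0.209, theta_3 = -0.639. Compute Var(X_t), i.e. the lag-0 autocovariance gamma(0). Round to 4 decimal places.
\gamma(0) = 1.4944

For an MA(q) process X_t = eps_t + sum_i theta_i eps_{t-i} with
Var(eps_t) = sigma^2, the variance is
  gamma(0) = sigma^2 * (1 + sum_i theta_i^2).
  sum_i theta_i^2 = (0.206)^2 + (0.209)^2 + (-0.639)^2 = 0.042436 + 0.043681 + 0.408321 = 0.494438.
  gamma(0) = 1 * (1 + 0.494438) = 1 * 1.494438 = 1.494438, which rounds to 1.4944.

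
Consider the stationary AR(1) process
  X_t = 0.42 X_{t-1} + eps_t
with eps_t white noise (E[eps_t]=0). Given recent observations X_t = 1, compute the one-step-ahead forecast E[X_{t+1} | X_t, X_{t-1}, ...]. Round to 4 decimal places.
E[X_{t+1} \mid \mathcal F_t] = 0.4200

For an AR(p) model X_t = c + sum_i phi_i X_{t-i} + eps_t, the
one-step-ahead conditional mean is
  E[X_{t+1} | X_t, ...] = c + sum_i phi_i X_{t+1-i}.
Substitute known values:
  E[X_{t+1} | ...] = (0.42) * (1)
                   = 0.4200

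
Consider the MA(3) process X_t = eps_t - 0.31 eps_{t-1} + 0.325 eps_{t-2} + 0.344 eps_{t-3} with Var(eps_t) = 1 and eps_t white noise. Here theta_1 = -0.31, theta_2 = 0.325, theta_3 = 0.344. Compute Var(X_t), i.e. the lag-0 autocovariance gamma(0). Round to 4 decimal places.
\gamma(0) = 1.3201

For an MA(q) process X_t = eps_t + sum_i theta_i eps_{t-i} with
Var(eps_t) = sigma^2, the variance is
  gamma(0) = sigma^2 * (1 + sum_i theta_i^2).
  sum_i theta_i^2 = (-0.31)^2 + (0.325)^2 + (0.344)^2 = 0.0961 + 0.105625 + 0.118336 = 0.320061.
  gamma(0) = 1 * (1 + 0.320061) = 1 * 1.320061 = 1.320061, which rounds to 1.3201.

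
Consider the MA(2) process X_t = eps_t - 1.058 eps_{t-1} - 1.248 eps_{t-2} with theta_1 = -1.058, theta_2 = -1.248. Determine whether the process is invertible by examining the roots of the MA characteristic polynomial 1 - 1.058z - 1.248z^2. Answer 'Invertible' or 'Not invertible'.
\text{Not invertible}

The MA(q) characteristic polynomial is P(z) = 1 - 1.058z - 1.248z^2.
Invertibility requires all roots to lie outside the unit circle, i.e. |z| > 1 for every root.
Set 1 + (-1.058) z + (-1.248) z^2 = 0, i.e. a z^2 + b z + c = 0 with a = -1.248, b = -1.058, c = 1.
Discriminant D = b^2 - 4ac = (-1.058)^2 - 4*(-1.248)*1 = 1.119364 - (-4.992) = 6.111364.
D >= 0, so the roots are real: z = (-b +/- sqrt(D)) / (2a) = (1.058 +/- 2.472117) / (-2.496).
  z_1 = (1.058 + 2.472117) / (-2.496) = -1.4143,   |z_1| = 1.4143.
  z_2 = (1.058 - 2.472117) / (-2.496) = 0.5666,   |z_2| = 0.5666.
Moduli of all roots: 1.4143, 0.5666.
All moduli strictly greater than 1? No.
Verdict: Not invertible.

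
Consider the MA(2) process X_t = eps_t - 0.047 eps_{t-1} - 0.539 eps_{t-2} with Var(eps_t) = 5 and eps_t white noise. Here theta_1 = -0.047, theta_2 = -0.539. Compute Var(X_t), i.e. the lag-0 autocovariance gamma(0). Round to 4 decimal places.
\gamma(0) = 6.4637

For an MA(q) process X_t = eps_t + sum_i theta_i eps_{t-i} with
Var(eps_t) = sigma^2, the variance is
  gamma(0) = sigma^2 * (1 + sum_i theta_i^2).
  sum_i theta_i^2 = (-0.047)^2 + (-0.539)^2 = 0.002209 + 0.290521 = 0.29273.
  gamma(0) = 5 * (1 + 0.29273) = 5 * 1.29273 = 6.46365, which rounds to 6.4637.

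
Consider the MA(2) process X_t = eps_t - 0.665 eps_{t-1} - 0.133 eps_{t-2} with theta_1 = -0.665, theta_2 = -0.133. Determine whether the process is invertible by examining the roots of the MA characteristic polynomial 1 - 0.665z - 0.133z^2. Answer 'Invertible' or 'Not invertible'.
\text{Invertible}

The MA(q) characteristic polynomial is P(z) = 1 - 0.665z - 0.133z^2.
Invertibility requires all roots to lie outside the unit circle, i.e. |z| > 1 for every root.
Set 1 + (-0.665) z + (-0.133) z^2 = 0, i.e. a z^2 + b z + c = 0 with a = -0.133, b = -0.665, c = 1.
Discriminant D = b^2 - 4ac = (-0.665)^2 - 4*(-0.133)*1 = 0.442225 - (-0.532) = 0.974225.
D >= 0, so the roots are real: z = (-b +/- sqrt(D)) / (2a) = (0.665 +/- 0.987028) / (-0.266).
  z_1 = (0.665 + 0.987028) / (-0.266) = -6.2106,   |z_1| = 6.2106.
  z_2 = (0.665 - 0.987028) / (-0.266) = 1.2106,   |z_2| = 1.2106.
Moduli of all roots: 6.2106, 1.2106.
All moduli strictly greater than 1? Yes.
Verdict: Invertible.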